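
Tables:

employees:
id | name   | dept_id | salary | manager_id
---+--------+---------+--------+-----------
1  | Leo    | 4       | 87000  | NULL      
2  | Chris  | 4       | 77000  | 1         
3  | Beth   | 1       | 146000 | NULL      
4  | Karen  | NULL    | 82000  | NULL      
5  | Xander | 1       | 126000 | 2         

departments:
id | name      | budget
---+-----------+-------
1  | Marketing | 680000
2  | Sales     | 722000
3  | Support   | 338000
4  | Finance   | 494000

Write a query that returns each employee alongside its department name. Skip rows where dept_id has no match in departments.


INNER JOIN keeps only employees rows whose dept_id matches an id in departments. Walk through each employee:
  - employee 1 (Leo): dept_id=4 -> matches Finance
  - employee 2 (Chris): dept_id=4 -> matches Finance
  - employee 3 (Beth): dept_id=1 -> matches Marketing
  - employee 4 (Karen): dept_id=NULL, no match -> dropped
  - employee 5 (Xander): dept_id=1 -> matches Marketing
So 1 of 5 rows is dropped.

SQL:
SELECT a.name, b.name AS department
FROM employees a
INNER JOIN departments b ON a.dept_id = b.id

Result:
name   | department
-------+-----------
Leo    | Finance   
Chris  | Finance   
Beth   | Marketing 
Xander | Marketing 


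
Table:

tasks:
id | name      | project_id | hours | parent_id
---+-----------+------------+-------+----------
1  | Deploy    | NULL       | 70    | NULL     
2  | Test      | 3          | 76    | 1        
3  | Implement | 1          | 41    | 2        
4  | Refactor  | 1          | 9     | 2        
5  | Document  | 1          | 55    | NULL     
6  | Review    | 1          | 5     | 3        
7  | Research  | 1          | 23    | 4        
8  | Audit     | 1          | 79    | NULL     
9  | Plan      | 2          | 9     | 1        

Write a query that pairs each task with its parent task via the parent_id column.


This is a self-join: tasks is joined to a second copy of itself, matching each row's parent_id to another row's id. Use LEFT JOIN so rows with parent_id=NULL are kept.
  - task 1 (Deploy): parent_id=NULL -> NULL
  - task 2 (Test): parent_id=1 -> Deploy
  - task 3 (Implement): parent_id=2 -> Test
  - task 4 (Refactor): parent_id=2 -> Test
  - task 5 (Document): parent_id=NULL -> NULL
  - task 6 (Review): parent_id=3 -> Implement
  - task 7 (Research): parent_id=4 -> Refactor
  - task 8 (Audit): parent_id=NULL -> NULL
  - task 9 (Plan): parent_id=1 -> Deploy

SQL:
SELECT a.name AS item, b.name AS parent
FROM tasks a
LEFT JOIN tasks b ON a.parent_id = b.id

Result:
item      | parent   
----------+----------
Deploy    | NULL     
Test      | Deploy   
Implement | Test     
Refactor  | Test     
Document  | NULL     
Review    | Implement
Research  | Refactor 
Audit     | NULL     
Plan      | Deploy   


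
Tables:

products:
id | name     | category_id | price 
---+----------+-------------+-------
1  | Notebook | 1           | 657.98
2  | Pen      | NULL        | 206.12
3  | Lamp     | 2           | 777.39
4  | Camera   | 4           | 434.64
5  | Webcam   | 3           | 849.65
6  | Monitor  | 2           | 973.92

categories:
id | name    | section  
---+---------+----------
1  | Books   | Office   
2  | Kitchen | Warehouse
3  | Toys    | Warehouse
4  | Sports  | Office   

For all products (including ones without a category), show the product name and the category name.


LEFT JOIN keeps every row from products (the left table); where category_id has no match in categories, the category columns become NULL. Walk through each product:
  - product 1 (Notebook): category_id=1 -> matches Books
  - product 2 (Pen): category_id=NULL, no match -> kept with NULL
  - product 3 (Lamp): category_id=2 -> matches Kitchen
  - product 4 (Camera): category_id=4 -> matches Sports
  - product 5 (Webcam): category_id=3 -> matches Toys
  - product 6 (Monitor): category_id=2 -> matches Kitchen
All 6 rows appear; 1 has NULL category.

SQL:
SELECT a.name, b.name AS category
FROM products a
LEFT JOIN categories b ON a.category_id = b.id

Result:
name     | category
---------+---------
Notebook | Books   
Pen      | NULL    
Lamp     | Kitchen 
Camera   | Sports  
Webcam   | Toys    
Monitor  | Kitchen 


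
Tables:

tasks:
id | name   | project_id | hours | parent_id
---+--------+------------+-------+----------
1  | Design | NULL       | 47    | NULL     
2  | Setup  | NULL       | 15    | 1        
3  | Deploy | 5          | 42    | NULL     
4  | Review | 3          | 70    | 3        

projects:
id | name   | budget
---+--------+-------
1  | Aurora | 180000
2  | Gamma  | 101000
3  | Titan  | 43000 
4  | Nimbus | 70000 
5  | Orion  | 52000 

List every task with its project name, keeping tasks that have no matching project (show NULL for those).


LEFT JOIN keeps every row from tasks (the left table); where project_id has no match in projects, the project columns become NULL. Walk through each task:
  - task 1 (Design): project_id=NULL, no match -> kept with NULL
  - task 2 (Setup): project_id=NULL, no match -> kept with NULL
  - task 3 (Deploy): project_id=5 -> matches Orion
  - task 4 (Review): project_id=3 -> matches Titan
All 4 rows appear; 2 have NULL project.

SQL:
SELECT a.name, b.name AS project
FROM tasks a
LEFT JOIN projects b ON a.project_id = b.id

Result:
name   | project
-------+--------
Design | NULL   
Setup  | NULL   
Deploy | Orion  
Review | Titan  


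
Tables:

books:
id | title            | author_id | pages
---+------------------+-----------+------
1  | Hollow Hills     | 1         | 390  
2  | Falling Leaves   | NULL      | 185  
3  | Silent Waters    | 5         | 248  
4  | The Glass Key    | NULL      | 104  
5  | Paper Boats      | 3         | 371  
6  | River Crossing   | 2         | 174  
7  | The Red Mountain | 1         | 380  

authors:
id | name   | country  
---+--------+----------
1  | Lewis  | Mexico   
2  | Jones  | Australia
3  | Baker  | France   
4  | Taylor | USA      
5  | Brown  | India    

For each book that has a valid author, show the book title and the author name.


INNER JOIN keeps only books rows whose author_id matches an id in authors. Walk through each book:
  - book 1 (Hollow Hills): author_id=1 -> matches Lewis
  - book 2 (Falling Leaves): author_id=NULL, no match -> dropped
  - book 3 (Silent Waters): author_id=5 -> matches Brown
  - book 4 (The Glass Key): author_id=NULL, no match -> dropped
  - book 5 (Paper Boats): author_id=3 -> matches Baker
  - book 6 (River Crossing): author_id=2 -> matches Jones
  - book 7 (The Red Mountain): author_id=1 -> matches Lewis
So 2 of 7 rows are dropped.

SQL:
SELECT a.title, b.name AS author
FROM books a
INNER JOIN authors b ON a.author_id = b.id

Result:
title            | author
-----------------+-------
Hollow Hills     | Lewis 
Silent Waters    | Brown 
Paper Boats      | Baker 
River Crossing   | Jones 
The Red Mountain | Lewis 


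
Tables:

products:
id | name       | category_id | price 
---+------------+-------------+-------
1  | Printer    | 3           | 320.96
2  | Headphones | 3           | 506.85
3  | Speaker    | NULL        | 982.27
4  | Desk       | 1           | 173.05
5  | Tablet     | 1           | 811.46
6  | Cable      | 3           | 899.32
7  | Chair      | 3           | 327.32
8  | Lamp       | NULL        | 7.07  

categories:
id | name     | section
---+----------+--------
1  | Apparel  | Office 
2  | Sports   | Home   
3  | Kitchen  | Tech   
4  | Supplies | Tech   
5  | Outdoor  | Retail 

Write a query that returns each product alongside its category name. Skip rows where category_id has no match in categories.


INNER JOIN keeps only products rows whose category_id matches an id in categories. Walk through each product:
  - product 1 (Printer): category_id=3 -> matches Kitchen
  - product 2 (Headphones): category_id=3 -> matches Kitchen
  - product 3 (Speaker): category_id=NULL, no match -> dropped
  - product 4 (Desk): category_id=1 -> matches Apparel
  - product 5 (Tablet): category_id=1 -> matches Apparel
  - product 6 (Cable): category_id=3 -> matches Kitchen
  - product 7 (Chair): category_id=3 -> matches Kitchen
  - product 8 (Lamp): category_id=NULL, no match -> dropped
So 2 of 8 rows are dropped.

SQL:
SELECT a.name, b.name AS category
FROM products a
INNER JOIN categories b ON a.category_id = b.id

Result:
name       | category
-----------+---------
Printer    | Kitchen 
Headphones | Kitchen 
Desk       | Apparel 
Tablet     | Apparel 
Cable      | Kitchen 
Chair      | Kitchen 


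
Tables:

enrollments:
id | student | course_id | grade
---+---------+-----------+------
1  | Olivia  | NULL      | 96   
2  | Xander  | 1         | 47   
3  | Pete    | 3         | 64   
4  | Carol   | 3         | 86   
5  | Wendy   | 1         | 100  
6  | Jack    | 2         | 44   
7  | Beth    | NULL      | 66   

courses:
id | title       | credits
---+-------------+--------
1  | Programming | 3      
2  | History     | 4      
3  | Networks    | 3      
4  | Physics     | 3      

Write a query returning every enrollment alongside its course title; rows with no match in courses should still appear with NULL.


LEFT JOIN keeps every row from enrollments (the left table); where course_id has no match in courses, the course columns become NULL. Walk through each enrollment:
  - enrollment 1 (Olivia): course_id=NULL, no match -> kept with NULL
  - enrollment 2 (Xander): course_id=1 -> matches Programming
  - enrollment 3 (Pete): course_id=3 -> matches Networks
  - enrollment 4 (Carol): course_id=3 -> matches Networks
  - enrollment 5 (Wendy): course_id=1 -> matches Programming
  - enrollment 6 (Jack): course_id=2 -> matches History
  - enrollment 7 (Beth): course_id=NULL, no match -> kept with NULL
All 7 rows appear; 2 have NULL course.

SQL:
SELECT a.student, b.title AS course
FROM enrollments a
LEFT JOIN courses b ON a.course_id = b.id

Result:
student | course     
--------+------------
Olivia  | NULL       
Xander  | Programming
Pete    | Networks   
Carol   | Networks   
Wendy   | Programming
Jack    | History    
Beth    | NULL       


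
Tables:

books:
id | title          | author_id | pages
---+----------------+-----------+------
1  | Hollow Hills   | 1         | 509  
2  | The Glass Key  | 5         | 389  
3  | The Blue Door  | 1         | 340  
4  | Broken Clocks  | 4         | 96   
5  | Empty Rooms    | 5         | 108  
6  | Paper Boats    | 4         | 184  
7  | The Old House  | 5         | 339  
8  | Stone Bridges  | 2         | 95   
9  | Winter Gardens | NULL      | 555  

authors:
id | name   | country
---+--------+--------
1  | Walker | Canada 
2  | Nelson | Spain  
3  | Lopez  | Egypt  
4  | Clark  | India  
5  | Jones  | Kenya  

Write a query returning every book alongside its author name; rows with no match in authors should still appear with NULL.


LEFT JOIN keeps every row from books (the left table); where author_id has no match in authors, the author columns become NULL. Walk through each book:
  - book 1 (Hollow Hills): author_id=1 -> matches Walker
  - book 2 (The Glass Key): author_id=5 -> matches Jones
  - book 3 (The Blue Door): author_id=1 -> matches Walker
  - book 4 (Broken Clocks): author_id=4 -> matches Clark
  - book 5 (Empty Rooms): author_id=5 -> matches Jones
  - book 6 (Paper Boats): author_id=4 -> matches Clark
  - book 7 (The Old House): author_id=5 -> matches Jones
  - book 8 (Stone Bridges): author_id=2 -> matches Nelson
  - book 9 (Winter Gardens): author_id=NULL, no match -> kept with NULL
All 9 rows appear; 1 has NULL author.

SQL:
SELECT a.title, b.name AS author
FROM books a
LEFT JOIN authors b ON a.author_id = b.id

Result:
title          | author
---------------+-------
Hollow Hills   | Walker
The Glass Key  | Jones 
The Blue Door  | Walker
Broken Clocks  | Clark 
Empty Rooms    | Jones 
Paper Boats    | Clark 
The Old House  | Jones 
Stone Bridges  | Nelson
Winter Gardens | NULL  


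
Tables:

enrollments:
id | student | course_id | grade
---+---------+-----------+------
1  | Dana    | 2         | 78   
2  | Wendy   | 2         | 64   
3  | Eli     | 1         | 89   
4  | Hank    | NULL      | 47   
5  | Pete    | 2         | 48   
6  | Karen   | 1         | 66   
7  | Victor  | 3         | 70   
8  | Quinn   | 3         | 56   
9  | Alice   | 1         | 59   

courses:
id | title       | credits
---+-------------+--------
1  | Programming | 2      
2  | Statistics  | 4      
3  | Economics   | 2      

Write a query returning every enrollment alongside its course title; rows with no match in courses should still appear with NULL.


LEFT JOIN keeps every row from enrollments (the left table); where course_id has no match in courses, the course columns become NULL. Walk through each enrollment:
  - enrollment 1 (Dana): course_id=2 -> matches Statistics
  - enrollment 2 (Wendy): course_id=2 -> matches Statistics
  - enrollment 3 (Eli): course_id=1 -> matches Programming
  - enrollment 4 (Hank): course_id=NULL, no match -> kept with NULL
  - enrollment 5 (Pete): course_id=2 -> matches Statistics
  - enrollment 6 (Karen): course_id=1 -> matches Programming
  - enrollment 7 (Victor): course_id=3 -> matches Economics
  - enrollment 8 (Quinn): course_id=3 -> matches Economics
  - enrollment 9 (Alice): course_id=1 -> matches Programming
All 9 rows appear; 1 has NULL course.

SQL:
SELECT a.student, b.title AS course
FROM enrollments a
LEFT JOIN courses b ON a.course_id = b.id

Result:
student | course     
--------+------------
Dana    | Statistics 
Wendy   | Statistics 
Eli     | Programming
Hank    | NULL       
Pete    | Statistics 
Karen   | Programming
Victor  | Economics  
Quinn   | Economics  
Alice   | Programming


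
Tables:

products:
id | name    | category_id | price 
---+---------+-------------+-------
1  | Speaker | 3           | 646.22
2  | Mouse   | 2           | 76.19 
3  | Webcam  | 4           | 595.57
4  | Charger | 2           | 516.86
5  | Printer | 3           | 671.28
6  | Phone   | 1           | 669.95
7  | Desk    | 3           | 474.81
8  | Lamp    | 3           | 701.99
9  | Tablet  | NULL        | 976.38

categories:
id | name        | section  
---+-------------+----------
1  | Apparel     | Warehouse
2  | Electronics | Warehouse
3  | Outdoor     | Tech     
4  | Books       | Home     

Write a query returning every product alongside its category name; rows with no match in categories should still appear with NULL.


LEFT JOIN keeps every row from products (the left table); where category_id has no match in categories, the category columns become NULL. Walk through each product:
  - product 1 (Speaker): category_id=3 -> matches Outdoor
  - product 2 (Mouse): category_id=2 -> matches Electronics
  - product 3 (Webcam): category_id=4 -> matches Books
  - product 4 (Charger): category_id=2 -> matches Electronics
  - product 5 (Printer): category_id=3 -> matches Outdoor
  - product 6 (Phone): category_id=1 -> matches Apparel
  - product 7 (Desk): category_id=3 -> matches Outdoor
  - product 8 (Lamp): category_id=3 -> matches Outdoor
  - product 9 (Tablet): category_id=NULL, no match -> kept with NULL
All 9 rows appear; 1 has NULL category.

SQL:
SELECT a.name, b.name AS category
FROM products a
LEFT JOIN categories b ON a.category_id = b.id

Result:
name    | category   
--------+------------
Speaker | Outdoor    
Mouse   | Electronics
Webcam  | Books      
Charger | Electronics
Printer | Outdoor    
Phone   | Apparel    
Desk    | Outdoor    
Lamp    | Outdoor    
Tablet  | NULL       


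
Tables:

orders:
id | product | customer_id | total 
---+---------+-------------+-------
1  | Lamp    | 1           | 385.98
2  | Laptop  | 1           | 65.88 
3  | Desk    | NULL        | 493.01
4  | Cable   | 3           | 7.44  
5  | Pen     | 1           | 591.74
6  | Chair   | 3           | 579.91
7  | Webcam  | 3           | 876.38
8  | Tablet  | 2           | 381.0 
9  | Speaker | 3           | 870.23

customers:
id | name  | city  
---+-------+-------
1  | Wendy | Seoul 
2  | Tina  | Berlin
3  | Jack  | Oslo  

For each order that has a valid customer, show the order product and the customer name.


INNER JOIN keeps only orders rows whose customer_id matches an id in customers. Walk through each order:
  - order 1 (Lamp): customer_id=1 -> matches Wendy
  - order 2 (Laptop): customer_id=1 -> matches Wendy
  - order 3 (Desk): customer_id=NULL, no match -> dropped
  - order 4 (Cable): customer_id=3 -> matches Jack
  - order 5 (Pen): customer_id=1 -> matches Wendy
  - order 6 (Chair): customer_id=3 -> matches Jack
  - order 7 (Webcam): customer_id=3 -> matches Jack
  - order 8 (Tablet): customer_id=2 -> matches Tina
  - order 9 (Speaker): customer_id=3 -> matches Jack
So 1 of 9 rows is dropped.

SQL:
SELECT a.product, b.name AS customer
FROM orders a
INNER JOIN customers b ON a.customer_id = b.id

Result:
product | customer
--------+---------
Lamp    | Wendy   
Laptop  | Wendy   
Cable   | Jack    
Pen     | Wendy   
Chair   | Jack    
Webcam  | Jack    
Tablet  | Tina    
Speaker | Jack    


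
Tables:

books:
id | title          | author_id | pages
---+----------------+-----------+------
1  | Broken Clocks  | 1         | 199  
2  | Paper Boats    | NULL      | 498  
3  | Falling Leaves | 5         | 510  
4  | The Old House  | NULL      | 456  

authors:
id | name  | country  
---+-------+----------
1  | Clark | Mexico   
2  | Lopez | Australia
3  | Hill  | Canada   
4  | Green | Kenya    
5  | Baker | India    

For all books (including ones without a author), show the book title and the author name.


LEFT JOIN keeps every row from books (the left table); where author_id has no match in authors, the author columns become NULL. Walk through each book:
  - book 1 (Broken Clocks): author_id=1 -> matches Clark
  - book 2 (Paper Boats): author_id=NULL, no match -> kept with NULL
  - book 3 (Falling Leaves): author_id=5 -> matches Baker
  - book 4 (The Old House): author_id=NULL, no match -> kept with NULL
All 4 rows appear; 2 have NULL author.

SQL:
SELECT a.title, b.name AS author
FROM books a
LEFT JOIN authors b ON a.author_id = b.id

Result:
title          | author
---------------+-------
Broken Clocks  | Clark 
Paper Boats    | NULL  
Falling Leaves | Baker 
The Old House  | NULL  


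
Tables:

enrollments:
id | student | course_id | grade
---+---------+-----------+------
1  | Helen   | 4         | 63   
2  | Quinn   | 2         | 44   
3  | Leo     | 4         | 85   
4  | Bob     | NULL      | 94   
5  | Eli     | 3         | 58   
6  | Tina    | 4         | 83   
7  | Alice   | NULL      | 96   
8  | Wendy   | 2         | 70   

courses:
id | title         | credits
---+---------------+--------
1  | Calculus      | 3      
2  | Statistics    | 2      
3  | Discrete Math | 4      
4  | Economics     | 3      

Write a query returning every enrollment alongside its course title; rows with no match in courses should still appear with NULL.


LEFT JOIN keeps every row from enrollments (the left table); where course_id has no match in courses, the course columns become NULL. Walk through each enrollment:
  - enrollment 1 (Helen): course_id=4 -> matches Economics
  - enrollment 2 (Quinn): course_id=2 -> matches Statistics
  - enrollment 3 (Leo): course_id=4 -> matches Economics
  - enrollment 4 (Bob): course_id=NULL, no match -> kept with NULL
  - enrollment 5 (Eli): course_id=3 -> matches Discrete Math
  - enrollment 6 (Tina): course_id=4 -> matches Economics
  - enrollment 7 (Alice): course_id=NULL, no match -> kept with NULL
  - enrollment 8 (Wendy): course_id=2 -> matches Statistics
All 8 rows appear; 2 have NULL course.

SQL:
SELECT a.student, b.title AS course
FROM enrollments a
LEFT JOIN courses b ON a.course_id = b.id

Result:
student | course       
--------+--------------
Helen   | Economics    
Quinn   | Statistics   
Leo     | Economics    
Bob     | NULL         
Eli     | Discrete Math
Tina    | Economics    
Alice   | NULL         
Wendy   | Statistics   


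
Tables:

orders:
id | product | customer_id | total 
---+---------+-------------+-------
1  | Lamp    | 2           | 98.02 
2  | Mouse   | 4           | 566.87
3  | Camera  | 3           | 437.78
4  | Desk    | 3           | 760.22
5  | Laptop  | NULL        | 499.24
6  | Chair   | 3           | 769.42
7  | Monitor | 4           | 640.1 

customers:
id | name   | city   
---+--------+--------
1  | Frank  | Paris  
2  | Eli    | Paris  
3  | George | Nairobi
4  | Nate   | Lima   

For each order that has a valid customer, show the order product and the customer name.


INNER JOIN keeps only orders rows whose customer_id matches an id in customers. Walk through each order:
  - order 1 (Lamp): customer_id=2 -> matches Eli
  - order 2 (Mouse): customer_id=4 -> matches Nate
  - order 3 (Camera): customer_id=3 -> matches George
  - order 4 (Desk): customer_id=3 -> matches George
  - order 5 (Laptop): customer_id=NULL, no match -> dropped
  - order 6 (Chair): customer_id=3 -> matches George
  - order 7 (Monitor): customer_id=4 -> matches Nate
So 1 of 7 rows is dropped.

SQL:
SELECT a.product, b.name AS customer
FROM orders a
INNER JOIN customers b ON a.customer_id = b.id

Result:
product | customer
--------+---------
Lamp    | Eli     
Mouse   | Nate    
Camera  | George  
Desk    | George  
Chair   | George  
Monitor | Nate    


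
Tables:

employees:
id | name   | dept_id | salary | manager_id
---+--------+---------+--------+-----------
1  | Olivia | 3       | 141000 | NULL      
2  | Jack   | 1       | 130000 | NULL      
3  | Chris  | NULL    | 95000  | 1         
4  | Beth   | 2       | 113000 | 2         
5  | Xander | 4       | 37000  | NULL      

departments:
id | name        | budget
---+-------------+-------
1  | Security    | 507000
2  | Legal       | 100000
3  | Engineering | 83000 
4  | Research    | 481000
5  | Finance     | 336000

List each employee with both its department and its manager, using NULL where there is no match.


Two LEFT JOINs from the same base table employees: one to departments via dept_id, one to employees itself via manager_id. Both are LEFT so every employee is preserved.
Match against departments:
  - employee 1 (Olivia): dept_id=3 -> matches Engineering
  - employee 2 (Jack): dept_id=1 -> matches Security
  - employee 3 (Chris): dept_id=NULL, no match -> kept with NULL
  - employee 4 (Beth): dept_id=2 -> matches Legal
  - employee 5 (Xander): dept_id=4 -> matches Research
Match against employees (self):
  - employee 1 (Olivia): manager_id=NULL -> NULL
  - employee 2 (Jack): manager_id=NULL -> NULL
  - employee 3 (Chris): manager_id=1 -> Olivia
  - employee 4 (Beth): manager_id=2 -> Jack
  - employee 5 (Xander): manager_id=NULL -> NULL

SQL:
SELECT a.name, b.name AS department, c.name AS manager
FROM employees a
LEFT JOIN departments b ON a.dept_id = b.id
LEFT JOIN employees c ON a.manager_id = c.id

Result:
name   | department  | manager
-------+-------------+--------
Olivia | Engineering | NULL   
Jack   | Security    | NULL   
Chris  | NULL        | Olivia 
Beth   | Legal       | Jack   
Xander | Research    | NULL   


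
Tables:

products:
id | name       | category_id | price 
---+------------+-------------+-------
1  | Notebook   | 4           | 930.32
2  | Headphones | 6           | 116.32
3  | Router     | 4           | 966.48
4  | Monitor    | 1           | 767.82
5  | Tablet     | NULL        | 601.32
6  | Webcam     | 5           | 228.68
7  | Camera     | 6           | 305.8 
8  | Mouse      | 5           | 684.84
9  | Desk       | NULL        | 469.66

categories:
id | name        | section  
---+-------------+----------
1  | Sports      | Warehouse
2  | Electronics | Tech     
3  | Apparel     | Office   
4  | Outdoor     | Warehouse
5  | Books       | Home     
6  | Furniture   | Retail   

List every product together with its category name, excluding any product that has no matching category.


INNER JOIN keeps only products rows whose category_id matches an id in categories. Walk through each product:
  - product 1 (Notebook): category_id=4 -> matches Outdoor
  - product 2 (Headphones): category_id=6 -> matches Furniture
  - product 3 (Router): category_id=4 -> matches Outdoor
  - product 4 (Monitor): category_id=1 -> matches Sports
  - product 5 (Tablet): category_id=NULL, no match -> dropped
  - product 6 (Webcam): category_id=5 -> matches Books
  - product 7 (Camera): category_id=6 -> matches Furniture
  - product 8 (Mouse): category_id=5 -> matches Books
  - product 9 (Desk): category_id=NULL, no match -> dropped
So 2 of 9 rows are dropped.

SQL:
SELECT a.name, b.name AS category
FROM products a
INNER JOIN categories b ON a.category_id = b.id

Result:
name       | category 
-----------+----------
Notebook   | Outdoor  
Headphones | Furniture
Router     | Outdoor  
Monitor    | Sports   
Webcam     | Books    
Camera     | Furniture
Mouse      | Books    


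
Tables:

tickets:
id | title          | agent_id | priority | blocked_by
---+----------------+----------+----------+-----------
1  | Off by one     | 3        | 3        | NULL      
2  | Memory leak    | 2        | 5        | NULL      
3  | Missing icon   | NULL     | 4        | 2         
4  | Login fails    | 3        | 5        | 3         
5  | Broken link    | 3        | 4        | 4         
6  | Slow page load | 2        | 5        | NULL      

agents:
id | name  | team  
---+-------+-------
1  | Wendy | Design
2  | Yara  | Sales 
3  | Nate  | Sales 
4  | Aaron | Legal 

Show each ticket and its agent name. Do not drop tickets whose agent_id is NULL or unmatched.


LEFT JOIN keeps every row from tickets (the left table); where agent_id has no match in agents, the agent columns become NULL. Walk through each ticket:
  - ticket 1 (Off by one): agent_id=3 -> matches Nate
  - ticket 2 (Memory leak): agent_id=2 -> matches Yara
  - ticket 3 (Missing icon): agent_id=NULL, no match -> kept with NULL
  - ticket 4 (Login fails): agent_id=3 -> matches Nate
  - ticket 5 (Broken link): agent_id=3 -> matches Nate
  - ticket 6 (Slow page load): agent_id=2 -> matches Yara
All 6 rows appear; 1 has NULL agent.

SQL:
SELECT a.title, b.name AS agent
FROM tickets a
LEFT JOIN agents b ON a.agent_id = b.id

Result:
title          | agent
---------------+------
Off by one     | Nate 
Memory leak    | Yara 
Missing icon   | NULL 
Login fails    | Nate 
Broken link    | Nate 
Slow page load | Yara 


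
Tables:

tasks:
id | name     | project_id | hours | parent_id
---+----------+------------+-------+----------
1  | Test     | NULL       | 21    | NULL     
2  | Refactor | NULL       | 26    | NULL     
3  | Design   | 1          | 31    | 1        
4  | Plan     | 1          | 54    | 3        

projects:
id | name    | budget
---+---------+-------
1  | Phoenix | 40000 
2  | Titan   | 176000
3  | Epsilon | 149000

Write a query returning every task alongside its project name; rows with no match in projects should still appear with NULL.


LEFT JOIN keeps every row from tasks (the left table); where project_id has no match in projects, the project columns become NULL. Walk through each task:
  - task 1 (Test): project_id=NULL, no match -> kept with NULL
  - task 2 (Refactor): project_id=NULL, no match -> kept with NULL
  - task 3 (Design): project_id=1 -> matches Phoenix
  - task 4 (Plan): project_id=1 -> matches Phoenix
All 4 rows appear; 2 have NULL project.

SQL:
SELECT a.name, b.name AS project
FROM tasks a
LEFT JOIN projects b ON a.project_id = b.id

Result:
name     | project
---------+--------
Test     | NULL   
Refactor | NULL   
Design   | Phoenix
Plan     | Phoenix


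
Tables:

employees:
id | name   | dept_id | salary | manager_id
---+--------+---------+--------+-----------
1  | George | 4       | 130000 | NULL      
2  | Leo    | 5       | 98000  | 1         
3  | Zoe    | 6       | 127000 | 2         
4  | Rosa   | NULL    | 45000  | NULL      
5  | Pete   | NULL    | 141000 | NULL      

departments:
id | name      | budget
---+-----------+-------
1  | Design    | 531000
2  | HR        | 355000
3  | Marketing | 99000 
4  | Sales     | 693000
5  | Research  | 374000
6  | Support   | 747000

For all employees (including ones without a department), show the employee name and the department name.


LEFT JOIN keeps every row from employees (the left table); where dept_id has no match in departments, the department columns become NULL. Walk through each employee:
  - employee 1 (George): dept_id=4 -> matches Sales
  - employee 2 (Leo): dept_id=5 -> matches Research
  - employee 3 (Zoe): dept_id=6 -> matches Support
  - employee 4 (Rosa): dept_id=NULL, no match -> kept with NULL
  - employee 5 (Pete): dept_id=NULL, no match -> kept with NULL
All 5 rows appear; 2 have NULL department.

SQL:
SELECT a.name, b.name AS department
FROM employees a
LEFT JOIN departments b ON a.dept_id = b.id

Result:
name   | department
-------+-----------
George | Sales     
Leo    | Research  
Zoe    | Support   
Rosa   | NULL      
Pete   | NULL      


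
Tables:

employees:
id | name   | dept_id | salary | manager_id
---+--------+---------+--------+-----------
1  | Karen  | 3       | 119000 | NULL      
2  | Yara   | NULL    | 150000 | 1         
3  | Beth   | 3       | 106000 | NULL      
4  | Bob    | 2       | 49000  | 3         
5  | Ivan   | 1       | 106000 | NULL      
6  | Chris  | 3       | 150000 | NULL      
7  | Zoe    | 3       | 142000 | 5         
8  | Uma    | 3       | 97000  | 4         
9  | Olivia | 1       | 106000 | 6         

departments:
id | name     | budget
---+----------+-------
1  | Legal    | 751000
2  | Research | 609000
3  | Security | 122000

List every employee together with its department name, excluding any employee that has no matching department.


INNER JOIN keeps only employees rows whose dept_id matches an id in departments. Walk through each employee:
  - employee 1 (Karen): dept_id=3 -> matches Security
  - employee 2 (Yara): dept_id=NULL, no match -> dropped
  - employee 3 (Beth): dept_id=3 -> matches Security
  - employee 4 (Bob): dept_id=2 -> matches Research
  - employee 5 (Ivan): dept_id=1 -> matches Legal
  - employee 6 (Chris): dept_id=3 -> matches Security
  - employee 7 (Zoe): dept_id=3 -> matches Security
  - employee 8 (Uma): dept_id=3 -> matches Security
  - employee 9 (Olivia): dept_id=1 -> matches Legal
So 1 of 9 rows is dropped.

SQL:
SELECT a.name, b.name AS department
FROM employees a
INNER JOIN departments b ON a.dept_id = b.id

Result:
name   | department
-------+-----------
Karen  | Security  
Beth   | Security  
Bob    | Research  
Ivan   | Legal     
Chris  | Security  
Zoe    | Security  
Uma    | Security  
Olivia | Legal     


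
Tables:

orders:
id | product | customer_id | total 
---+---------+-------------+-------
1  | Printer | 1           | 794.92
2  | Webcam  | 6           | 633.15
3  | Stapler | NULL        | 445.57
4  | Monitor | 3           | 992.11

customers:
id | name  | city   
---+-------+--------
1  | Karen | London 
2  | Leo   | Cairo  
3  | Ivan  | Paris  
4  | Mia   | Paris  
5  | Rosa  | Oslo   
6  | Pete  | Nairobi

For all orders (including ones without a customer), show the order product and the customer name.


LEFT JOIN keeps every row from orders (the left table); where customer_id has no match in customers, the customer columns become NULL. Walk through each order:
  - order 1 (Printer): customer_id=1 -> matches Karen
  - order 2 (Webcam): customer_id=6 -> matches Pete
  - order 3 (Stapler): customer_id=NULL, no match -> kept with NULL
  - order 4 (Monitor): customer_id=3 -> matches Ivan
All 4 rows appear; 1 has NULL customer.

SQL:
SELECT a.product, b.name AS customer
FROM orders a
LEFT JOIN customers b ON a.customer_id = b.id

Result:
product | customer
--------+---------
Printer | Karen   
Webcam  | Pete    
Stapler | NULL    
Monitor | Ivan    


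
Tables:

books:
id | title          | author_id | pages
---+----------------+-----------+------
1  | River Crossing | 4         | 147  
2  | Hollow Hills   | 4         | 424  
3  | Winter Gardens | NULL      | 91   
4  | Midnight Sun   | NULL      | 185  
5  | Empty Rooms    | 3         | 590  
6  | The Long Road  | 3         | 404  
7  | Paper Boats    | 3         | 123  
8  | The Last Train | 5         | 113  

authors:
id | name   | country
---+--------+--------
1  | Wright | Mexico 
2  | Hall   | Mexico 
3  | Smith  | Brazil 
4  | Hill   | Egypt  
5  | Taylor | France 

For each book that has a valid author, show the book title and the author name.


INNER JOIN keeps only books rows whose author_id matches an id in authors. Walk through each book:
  - book 1 (River Crossing): author_id=4 -> matches Hill
  - book 2 (Hollow Hills): author_id=4 -> matches Hill
  - book 3 (Winter Gardens): author_id=NULL, no match -> dropped
  - book 4 (Midnight Sun): author_id=NULL, no match -> dropped
  - book 5 (Empty Rooms): author_id=3 -> matches Smith
  - book 6 (The Long Road): author_id=3 -> matches Smith
  - book 7 (Paper Boats): author_id=3 -> matches Smith
  - book 8 (The Last Train): author_id=5 -> matches Taylor
So 2 of 8 rows are dropped.

SQL:
SELECT a.title, b.name AS author
FROM books a
INNER JOIN authors b ON a.author_id = b.id

Result:
title          | author
---------------+-------
River Crossing | Hill  
Hollow Hills   | Hill  
Empty Rooms    | Smith 
The Long Road  | Smith 
Paper Boats    | Smith 
The Last Train | Taylor


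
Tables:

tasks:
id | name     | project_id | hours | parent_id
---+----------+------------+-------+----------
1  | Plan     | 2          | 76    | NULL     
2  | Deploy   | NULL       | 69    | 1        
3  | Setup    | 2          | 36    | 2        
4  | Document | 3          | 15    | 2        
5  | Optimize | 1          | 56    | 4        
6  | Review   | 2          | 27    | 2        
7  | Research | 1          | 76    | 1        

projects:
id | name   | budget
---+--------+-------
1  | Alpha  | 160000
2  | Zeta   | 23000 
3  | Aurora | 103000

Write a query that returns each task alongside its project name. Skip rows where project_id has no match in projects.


INNER JOIN keeps only tasks rows whose project_id matches an id in projects. Walk through each task:
  - task 1 (Plan): project_id=2 -> matches Zeta
  - task 2 (Deploy): project_id=NULL, no match -> dropped
  - task 3 (Setup): project_id=2 -> matches Zeta
  - task 4 (Document): project_id=3 -> matches Aurora
  - task 5 (Optimize): project_id=1 -> matches Alpha
  - task 6 (Review): project_id=2 -> matches Zeta
  - task 7 (Research): project_id=1 -> matches Alpha
So 1 of 7 rows is dropped.

SQL:
SELECT a.name, b.name AS project
FROM tasks a
INNER JOIN projects b ON a.project_id = b.id

Result:
name     | project
---------+--------
Plan     | Zeta   
Setup    | Zeta   
Document | Aurora 
Optimize | Alpha  
Review   | Zeta   
Research | Alpha  


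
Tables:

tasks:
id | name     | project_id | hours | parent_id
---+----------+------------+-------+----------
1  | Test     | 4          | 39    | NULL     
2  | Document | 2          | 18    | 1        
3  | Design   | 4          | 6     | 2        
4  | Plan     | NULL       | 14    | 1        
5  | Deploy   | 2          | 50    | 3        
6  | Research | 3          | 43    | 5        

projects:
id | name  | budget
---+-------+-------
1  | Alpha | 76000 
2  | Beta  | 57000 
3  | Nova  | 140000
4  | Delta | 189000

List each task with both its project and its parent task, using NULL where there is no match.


Two LEFT JOINs from the same base table tasks: one to projects via project_id, one to tasks itself via parent_id. Both are LEFT so every task is preserved.
Match against projects:
  - task 1 (Test): project_id=4 -> matches Delta
  - task 2 (Document): project_id=2 -> matches Beta
  - task 3 (Design): project_id=4 -> matches Delta
  - task 4 (Plan): project_id=NULL, no match -> kept with NULL
  - task 5 (Deploy): project_id=2 -> matches Beta
  - task 6 (Research): project_id=3 -> matches Nova
Match against tasks (self):
  - task 1 (Test): parent_id=NULL -> NULL
  - task 2 (Document): parent_id=1 -> Test
  - task 3 (Design): parent_id=2 -> Document
  - task 4 (Plan): parent_id=1 -> Test
  - task 5 (Deploy): parent_id=3 -> Design
  - task 6 (Research): parent_id=5 -> Deploy

SQL:
SELECT a.name, b.name AS project, c.name AS parent
FROM tasks a
LEFT JOIN projects b ON a.project_id = b.id
LEFT JOIN tasks c ON a.parent_id = c.id

Result:
name     | project | parent  
---------+---------+---------
Test     | Delta   | NULL    
Document | Beta    | Test    
Design   | Delta   | Document
Plan     | NULL    | Test    
Deploy   | Beta    | Design  
Research | Nova    | Deploy  


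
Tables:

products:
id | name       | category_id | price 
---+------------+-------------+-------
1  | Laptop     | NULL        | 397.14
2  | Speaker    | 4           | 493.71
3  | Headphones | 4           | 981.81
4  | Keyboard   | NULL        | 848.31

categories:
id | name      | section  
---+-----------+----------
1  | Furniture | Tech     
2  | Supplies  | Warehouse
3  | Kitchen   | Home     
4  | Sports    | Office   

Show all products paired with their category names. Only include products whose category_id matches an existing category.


INNER JOIN keeps only products rows whose category_id matches an id in categories. Walk through each product:
  - product 1 (Laptop): category_id=NULL, no match -> dropped
  - product 2 (Speaker): category_id=4 -> matches Sports
  - product 3 (Headphones): category_id=4 -> matches Sports
  - product 4 (Keyboard): category_id=NULL, no match -> dropped
So 2 of 4 rows are dropped.

SQL:
SELECT a.name, b.name AS category
FROM products a
INNER JOIN categories b ON a.category_id = b.id

Result:
name       | category
-----------+---------
Speaker    | Sports  
Headphones | Sports  


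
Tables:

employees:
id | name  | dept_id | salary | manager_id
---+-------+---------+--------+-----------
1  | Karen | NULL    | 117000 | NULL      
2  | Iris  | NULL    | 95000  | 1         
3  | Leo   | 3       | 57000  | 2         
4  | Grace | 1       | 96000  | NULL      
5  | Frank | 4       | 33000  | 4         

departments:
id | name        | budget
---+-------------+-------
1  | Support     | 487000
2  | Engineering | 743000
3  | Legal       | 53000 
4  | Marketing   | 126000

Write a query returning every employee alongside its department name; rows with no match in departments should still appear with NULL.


LEFT JOIN keeps every row from employees (the left table); where dept_id has no match in departments, the department columns become NULL. Walk through each employee:
  - employee 1 (Karen): dept_id=NULL, no match -> kept with NULL
  - employee 2 (Iris): dept_id=NULL, no match -> kept with NULL
  - employee 3 (Leo): dept_id=3 -> matches Legal
  - employee 4 (Grace): dept_id=1 -> matches Support
  - employee 5 (Frank): dept_id=4 -> matches Marketing
All 5 rows appear; 2 have NULL department.

SQL:
SELECT a.name, b.name AS department
FROM employees a
LEFT JOIN departments b ON a.dept_id = b.id

Result:
name  | department
------+-----------
Karen | NULL      
Iris  | NULL      
Leo   | Legal     
Grace | Support   
Frank | Marketing 


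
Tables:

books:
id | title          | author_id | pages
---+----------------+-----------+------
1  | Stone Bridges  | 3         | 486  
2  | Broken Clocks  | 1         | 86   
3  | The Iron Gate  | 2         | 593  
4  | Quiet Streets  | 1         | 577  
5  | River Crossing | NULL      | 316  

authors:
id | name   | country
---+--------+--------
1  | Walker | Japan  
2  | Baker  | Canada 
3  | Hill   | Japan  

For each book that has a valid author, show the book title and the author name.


INNER JOIN keeps only books rows whose author_id matches an id in authors. Walk through each book:
  - book 1 (Stone Bridges): author_id=3 -> matches Hill
  - book 2 (Broken Clocks): author_id=1 -> matches Walker
  - book 3 (The Iron Gate): author_id=2 -> matches Baker
  - book 4 (Quiet Streets): author_id=1 -> matches Walker
  - book 5 (River Crossing): author_id=NULL, no match -> dropped
So 1 of 5 rows is dropped.

SQL:
SELECT a.title, b.name AS author
FROM books a
INNER JOIN authors b ON a.author_id = b.id

Result:
title         | author
--------------+-------
Stone Bridges | Hill  
Broken Clocks | Walker
The Iron Gate | Baker 
Quiet Streets | Walker


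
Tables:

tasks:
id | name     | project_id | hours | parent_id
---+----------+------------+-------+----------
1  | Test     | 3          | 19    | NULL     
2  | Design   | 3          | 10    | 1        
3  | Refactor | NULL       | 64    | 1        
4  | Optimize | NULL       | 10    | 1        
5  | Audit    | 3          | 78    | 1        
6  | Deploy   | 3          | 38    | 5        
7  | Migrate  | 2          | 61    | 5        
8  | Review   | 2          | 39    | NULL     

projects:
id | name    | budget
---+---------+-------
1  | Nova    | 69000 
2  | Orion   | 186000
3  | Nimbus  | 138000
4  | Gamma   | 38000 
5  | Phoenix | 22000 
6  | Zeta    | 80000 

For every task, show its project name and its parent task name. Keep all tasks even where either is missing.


Two LEFT JOINs from the same base table tasks: one to projects via project_id, one to tasks itself via parent_id. Both are LEFT so every task is preserved.
Match against projects:
  - task 1 (Test): project_id=3 -> matches Nimbus
  - task 2 (Design): project_id=3 -> matches Nimbus
  - task 3 (Refactor): project_id=NULL, no match -> kept with NULL
  - task 4 (Optimize): project_id=NULL, no match -> kept with NULL
  - task 5 (Audit): project_id=3 -> matches Nimbus
  - task 6 (Deploy): project_id=3 -> matches Nimbus
  - task 7 (Migrate): project_id=2 -> matches Orion
  - task 8 (Review): project_id=2 -> matches Orion
Match against tasks (self):
  - task 1 (Test): parent_id=NULL -> NULL
  - task 2 (Design): parent_id=1 -> Test
  - task 3 (Refactor): parent_id=1 -> Test
  - task 4 (Optimize): parent_id=1 -> Test
  - task 5 (Audit): parent_id=1 -> Test
  - task 6 (Deploy): parent_id=5 -> Audit
  - task 7 (Migrate): parent_id=5 -> Audit
  - task 8 (Review): parent_id=NULL -> NULL

SQL:
SELECT a.name, b.name AS project, c.name AS parent
FROM tasks a
LEFT JOIN projects b ON a.project_id = b.id
LEFT JOIN tasks c ON a.parent_id = c.id

Result:
name     | project | parent
---------+---------+-------
Test     | Nimbus  | NULL  
Design   | Nimbus  | Test  
Refactor | NULL    | Test  
Optimize | NULL    | Test  
Audit    | Nimbus  | Test  
Deploy   | Nimbus  | Audit 
Migrate  | Orion   | Audit 
Review   | Orion   | NULL  
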